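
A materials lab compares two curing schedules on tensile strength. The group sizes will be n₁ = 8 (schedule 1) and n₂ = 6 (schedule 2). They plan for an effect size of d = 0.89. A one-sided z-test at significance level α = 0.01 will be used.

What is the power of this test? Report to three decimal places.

Noncentrality parameter: δ = d / √(1/n₁ + 1/n₂) = 0.89 / √(1/8 + 1/6) = 1.6480
Critical value for a one-sided test at α = 0.01: z_α = 2.326.
Power = P(Z > 2.326 − δ) = Φ(-0.678) = 0.2488.

Power ≈ 0.249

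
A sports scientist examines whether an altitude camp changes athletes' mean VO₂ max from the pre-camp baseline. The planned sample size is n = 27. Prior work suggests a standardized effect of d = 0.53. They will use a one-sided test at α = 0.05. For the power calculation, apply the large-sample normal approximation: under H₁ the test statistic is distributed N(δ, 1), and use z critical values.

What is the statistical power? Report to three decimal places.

Noncentrality parameter: λ = d·√n = 0.53 × √27 = 2.7540
One-sided α = 0.05 → critical value z_{0.05} = 1.645.
Power = Φ(λ − 1.645) = Φ(1.109) = 0.8663.

Power ≈ 0.866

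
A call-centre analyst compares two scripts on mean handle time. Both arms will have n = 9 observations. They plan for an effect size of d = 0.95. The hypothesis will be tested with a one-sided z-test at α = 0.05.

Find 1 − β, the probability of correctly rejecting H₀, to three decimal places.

Power ≈ 0.644

Noncentrality parameter: δ = d·√(n/2) = 0.95 × √(9/2) = 2.0153
Critical value for a one-sided test at α = 0.05: z_α = 1.645.
Power = P(Z > 1.645 − δ) = Φ(0.370) = 0.6445.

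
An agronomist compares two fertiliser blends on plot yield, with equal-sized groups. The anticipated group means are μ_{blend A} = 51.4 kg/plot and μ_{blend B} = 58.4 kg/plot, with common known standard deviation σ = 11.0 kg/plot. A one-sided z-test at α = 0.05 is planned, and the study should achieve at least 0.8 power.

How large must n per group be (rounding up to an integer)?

Standardized effect: d = |μ_{blend A} − μ_{blend B}| / σ = |51.4 − 58.4| / 11.0 = 0.6364
For power 0.8 need Φ(δ − z_{0.05}) = 0.8, so δ = z_{0.05} + z_{0.20} = 1.645 + 0.842 = 2.486.
δ = d·√(n/2) ⇒ n = 2(δ/d)² = 2 × (2.486 / 0.6364)² = 30.53.
Round up to the next whole unit.

n = 31 per group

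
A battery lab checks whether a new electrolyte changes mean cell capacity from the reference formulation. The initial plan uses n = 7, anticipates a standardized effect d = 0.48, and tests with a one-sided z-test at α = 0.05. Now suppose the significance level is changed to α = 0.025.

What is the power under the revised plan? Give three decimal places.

Power ≈ 0.245

δ = d·√n = 0.48 × √7 = 1.2700 (unchanged). New critical value: z_{0.025} = 1.960.
Revised power = Φ(δ − 1.960) = Φ(-0.690) = 0.2451.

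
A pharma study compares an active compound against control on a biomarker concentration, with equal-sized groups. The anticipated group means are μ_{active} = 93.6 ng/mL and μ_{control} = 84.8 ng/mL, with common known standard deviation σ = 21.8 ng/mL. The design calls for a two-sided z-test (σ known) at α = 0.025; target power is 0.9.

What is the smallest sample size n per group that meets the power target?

n = 153 per group

Standardized effect: d = |μ_{active} − μ_{control}| / σ = |93.6 − 84.8| / 21.8 = 0.4037
For power 0.9 need Φ(δ − z_{0.0125}) = 0.9, so δ = z_{0.0125} + z_{0.10} = 2.241 + 1.282 = 3.523.
(The Φ(−δ − z_{α/2}) term is vanishingly small for δ > 0 and is dropped in the standard sample-size formula.)
δ = d·√(n/2) ⇒ n = 2(δ/d)² = 2 × (3.523 / 0.4037)² = 152.33.
Round up to the next whole unit.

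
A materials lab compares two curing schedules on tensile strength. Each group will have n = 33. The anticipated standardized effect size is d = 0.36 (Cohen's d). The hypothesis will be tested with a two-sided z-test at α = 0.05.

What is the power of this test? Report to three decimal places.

Power ≈ 0.310

Noncentrality parameter: δ = d·√(n/2) = 0.36 × √(33/2) = 1.4623
Two-sided α = 0.05 → critical value z_{0.025} = 1.960.
Power = Φ(δ − 1.960) + Φ(−δ − 1.960) = Φ(-0.498) + Φ(-3.422) = 0.3094 + 0.0003 = 0.3097.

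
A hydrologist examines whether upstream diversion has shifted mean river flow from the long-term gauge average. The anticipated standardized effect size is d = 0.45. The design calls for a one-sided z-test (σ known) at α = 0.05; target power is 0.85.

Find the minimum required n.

n = 36

For power 0.85 need Φ(δ − z_{0.05}) = 0.85, so δ = z_{0.05} + z_{0.15} = 1.645 + 1.036 = 2.681.
δ = d·√n ⇒ n = (δ/d)² = (2.681 / 0.45)² = 35.50.
Rounding up, n = 36.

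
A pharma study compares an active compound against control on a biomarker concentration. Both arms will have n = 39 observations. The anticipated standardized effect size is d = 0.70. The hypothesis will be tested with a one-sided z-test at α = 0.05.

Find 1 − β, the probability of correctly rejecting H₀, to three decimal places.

Noncentrality parameter: δ = d·√(n/2) = 0.70 × √(39/2) = 3.0911
One-sided α = 0.05 → critical value z_{0.05} = 1.645.
Power = P(Z > 1.645 − δ) = Φ(1.446) = 0.9259.

Power ≈ 0.926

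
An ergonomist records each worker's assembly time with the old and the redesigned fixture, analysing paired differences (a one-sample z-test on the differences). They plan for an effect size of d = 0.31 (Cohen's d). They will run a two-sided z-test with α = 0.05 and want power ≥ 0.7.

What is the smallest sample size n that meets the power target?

Set Φ(δ − 1.960) = 0.7; then δ − 1.960 = Φ⁻¹(0.7) = 0.524, giving δ = 2.484.
(For δ > 0 the lower-tail rejection region contributes negligibly to power, so the one-term inversion is standard.)
δ = d·√n ⇒ n = (δ/d)² = (2.484 / 0.31)² = 64.23.
Rounding up, n = 65.

n = 65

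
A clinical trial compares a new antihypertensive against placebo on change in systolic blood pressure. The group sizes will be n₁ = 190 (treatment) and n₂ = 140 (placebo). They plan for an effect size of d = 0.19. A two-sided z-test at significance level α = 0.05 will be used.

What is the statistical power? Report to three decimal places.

Power ≈ 0.400

Noncentrality parameter: δ = d / √(1/n₁ + 1/n₂) = 0.19 / √(1/190 + 1/140) = 1.7058
Two-sided α = 0.05 → critical value z_{0.025} = 1.960.
Power = Φ(δ − 1.960) + Φ(−δ − 1.960) = Φ(-0.254) + Φ(-3.666) = 0.3997 + 0.0001 = 0.3998.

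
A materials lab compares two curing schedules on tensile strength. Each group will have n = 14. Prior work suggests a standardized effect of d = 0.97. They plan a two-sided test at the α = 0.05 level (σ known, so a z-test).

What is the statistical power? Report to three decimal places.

Power ≈ 0.728

Noncentrality parameter: δ = d·√(n/2) = 0.97 × √(14/2) = 2.5664
Two-sided α = 0.05 → critical value z_{0.025} = 1.960.
Power = Φ(δ − 1.960) + Φ(−δ − 1.960) = Φ(0.606) + Φ(-4.526) = 0.7279 + 0.0000 = 0.7279.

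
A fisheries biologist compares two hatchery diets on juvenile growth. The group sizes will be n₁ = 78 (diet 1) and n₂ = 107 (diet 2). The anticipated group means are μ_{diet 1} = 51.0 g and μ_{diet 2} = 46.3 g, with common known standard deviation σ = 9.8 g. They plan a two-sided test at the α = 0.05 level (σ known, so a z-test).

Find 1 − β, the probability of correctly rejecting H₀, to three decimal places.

Standardized effect: d = |μ_{diet 1} − μ_{diet 2}| / σ = |51.0 − 46.3| / 9.8 = 0.4796
Noncentrality parameter: δ = d / √(1/n₁ + 1/n₂) = 0.4796 / √(1/78 + 1/107) = 3.2213
Two-sided α = 0.05 → critical value z_{0.025} = 1.960.
Power = Φ(δ − 1.960) + Φ(−δ − 1.960) = Φ(1.261) + Φ(-5.181) = 0.8964 + 0.0000 = 0.8964.

Power ≈ 0.896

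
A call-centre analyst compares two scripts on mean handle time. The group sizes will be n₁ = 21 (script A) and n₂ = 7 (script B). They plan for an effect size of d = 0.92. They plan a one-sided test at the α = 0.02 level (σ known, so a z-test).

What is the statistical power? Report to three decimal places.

Noncentrality parameter: δ = d / √(1/n₁ + 1/n₂) = 0.92 / √(1/21 + 1/7) = 2.1080
Critical value for a one-sided test at α = 0.02: z_α = 2.054.
Power = Φ(δ − 2.054) = Φ(0.054) = 0.5216.

Power ≈ 0.522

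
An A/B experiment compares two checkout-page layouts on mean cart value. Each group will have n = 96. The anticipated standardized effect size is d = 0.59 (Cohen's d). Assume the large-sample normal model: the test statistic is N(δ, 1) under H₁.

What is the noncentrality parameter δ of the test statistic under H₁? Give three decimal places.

δ ≈ 4.088

The noncentrality parameter scales effect size by the design's sample-size factor: δ = d·√(n/2) = 0.59 × √(96/2) = 4.0876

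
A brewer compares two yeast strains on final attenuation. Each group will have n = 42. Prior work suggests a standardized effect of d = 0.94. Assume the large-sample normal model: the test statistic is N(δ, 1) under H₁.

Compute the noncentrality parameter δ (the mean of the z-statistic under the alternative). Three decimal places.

The noncentrality parameter scales effect size by the design's sample-size factor: δ = d·√(n/2) = 0.94 × √(42/2) = 4.3076

δ ≈ 4.308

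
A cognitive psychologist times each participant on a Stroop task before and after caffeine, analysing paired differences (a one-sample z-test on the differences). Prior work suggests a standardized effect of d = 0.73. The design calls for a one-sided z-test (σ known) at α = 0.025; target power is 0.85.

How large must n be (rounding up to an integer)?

n = 17

Set Φ(δ − 1.960) = 0.85; then δ − 1.960 = Φ⁻¹(0.85) = 1.036, giving δ = 2.996.
δ = d·√n ⇒ n = (δ/d)² = (2.996 / 0.73)² = 16.85.
Rounding up, n = 17.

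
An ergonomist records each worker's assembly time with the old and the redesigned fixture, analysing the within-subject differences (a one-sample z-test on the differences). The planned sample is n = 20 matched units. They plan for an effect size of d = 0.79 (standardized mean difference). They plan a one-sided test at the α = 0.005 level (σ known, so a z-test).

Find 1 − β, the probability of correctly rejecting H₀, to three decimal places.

Power ≈ 0.831

Noncentrality parameter: δ = d·√n = 0.79 × √20 = 3.5330
One-sided α = 0.005 → critical value z_{0.005} = 2.576.
Power = Φ(δ − 2.576) = Φ(0.957) = 0.8308.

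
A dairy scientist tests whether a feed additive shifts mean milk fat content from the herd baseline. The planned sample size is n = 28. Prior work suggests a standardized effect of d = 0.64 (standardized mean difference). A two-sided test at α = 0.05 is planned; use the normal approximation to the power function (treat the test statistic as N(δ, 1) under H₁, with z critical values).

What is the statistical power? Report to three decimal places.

Noncentrality parameter: δ = d·√n = 0.64 × √28 = 3.3866
Critical value for a two-sided test at α = 0.05: z_{α/2} = 1.960.
Power = Φ(δ − 1.960) + Φ(−δ − 1.960) = Φ(1.427) + Φ(-5.347) = 0.9232 + 0.0000 = 0.9232.

Power ≈ 0.923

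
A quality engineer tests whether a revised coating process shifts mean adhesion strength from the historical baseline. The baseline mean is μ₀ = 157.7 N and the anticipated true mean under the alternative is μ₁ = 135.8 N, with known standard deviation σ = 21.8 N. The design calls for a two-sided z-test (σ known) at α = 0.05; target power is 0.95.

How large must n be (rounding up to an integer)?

Standardized effect: d = |μ₁ − μ₀| / σ = |135.8 − 157.7| / 21.8 = 1.0046
Set Φ(δ − 1.960) = 0.95; then δ − 1.960 = Φ⁻¹(0.95) = 1.645, giving δ = 3.605.
(For δ > 0 the lower-tail rejection region contributes negligibly to power, so the one-term inversion is standard.)
δ = d·√n ⇒ n = (δ/d)² = (3.605 / 1.0046)² = 12.88.
Rounding up, n = 13.

n = 13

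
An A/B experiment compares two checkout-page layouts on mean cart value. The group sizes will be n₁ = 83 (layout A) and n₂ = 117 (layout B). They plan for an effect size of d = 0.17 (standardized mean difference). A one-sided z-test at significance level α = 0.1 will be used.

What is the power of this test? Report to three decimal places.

Noncentrality parameter: λ = d / √(1/n₁ + 1/n₂) = 0.17 / √(1/83 + 1/117) = 1.1846
Critical value for a one-sided test at α = 0.1: z_α = 1.282.
Power = Φ(λ − 1.282) = Φ(-0.097) = 0.4614.

Power ≈ 0.461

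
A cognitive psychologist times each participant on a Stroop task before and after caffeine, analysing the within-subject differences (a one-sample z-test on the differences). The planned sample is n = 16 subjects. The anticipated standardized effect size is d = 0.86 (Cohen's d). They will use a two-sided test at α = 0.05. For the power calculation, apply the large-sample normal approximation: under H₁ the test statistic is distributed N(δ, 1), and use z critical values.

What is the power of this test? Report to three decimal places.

Power ≈ 0.931

Noncentrality parameter: δ = d·√n = 0.86 × √16 = 3.4400
Two-sided α = 0.05 → critical value z_{0.025} = 1.960.
Power = Φ(δ − 1.960) + Φ(−δ − 1.960) = Φ(1.480) + Φ(-5.400) = 0.9306 + 0.0000 = 0.9306.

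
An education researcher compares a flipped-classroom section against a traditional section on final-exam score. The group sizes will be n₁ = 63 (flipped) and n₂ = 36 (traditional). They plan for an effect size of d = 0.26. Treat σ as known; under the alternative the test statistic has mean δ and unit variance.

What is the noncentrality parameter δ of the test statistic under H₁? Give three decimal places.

δ = d / √(1/n₁ + 1/n₂) = 0.26 / √(1/63 + 1/36) = 1.2444

δ ≈ 1.244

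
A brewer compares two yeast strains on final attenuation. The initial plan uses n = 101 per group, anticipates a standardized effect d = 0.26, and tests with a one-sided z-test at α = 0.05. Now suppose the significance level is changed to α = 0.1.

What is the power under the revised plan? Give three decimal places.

Power ≈ 0.714

δ = d·√(n/2) = 0.26 × √(101/2) = 1.8476 (unchanged). New critical value: z_{0.1} = 1.282.
Revised power = Φ(δ − 1.282) = Φ(0.566) = 0.7143.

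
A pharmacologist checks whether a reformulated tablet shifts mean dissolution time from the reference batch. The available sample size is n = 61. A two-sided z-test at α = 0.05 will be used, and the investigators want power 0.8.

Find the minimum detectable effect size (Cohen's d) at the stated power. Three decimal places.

d ≈ 0.359

Required noncentrality: δ = z_{0.025} + z_{0.20} = 1.960 + 0.842 = 2.802.
(The second rejection-region term Φ(−δ − z_{α/2}) is negligible and dropped.)
δ = d·√n ⇒ d = δ/√n = 2.802/√61 = 0.3587.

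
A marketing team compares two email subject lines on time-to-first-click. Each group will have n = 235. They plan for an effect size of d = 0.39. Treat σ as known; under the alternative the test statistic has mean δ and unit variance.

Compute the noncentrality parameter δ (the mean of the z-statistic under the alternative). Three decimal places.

δ ≈ 4.227

The noncentrality parameter scales effect size by the design's sample-size factor: δ = d·√(n/2) = 0.39 × √(235/2) = 4.2275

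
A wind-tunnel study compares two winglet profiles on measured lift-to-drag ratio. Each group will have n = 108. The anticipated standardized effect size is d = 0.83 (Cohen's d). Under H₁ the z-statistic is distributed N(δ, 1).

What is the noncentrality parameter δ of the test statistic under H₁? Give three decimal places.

δ ≈ 6.099

The noncentrality parameter scales effect size by the design's sample-size factor: δ = d·√(n/2) = 0.83 × √(108/2) = 6.0992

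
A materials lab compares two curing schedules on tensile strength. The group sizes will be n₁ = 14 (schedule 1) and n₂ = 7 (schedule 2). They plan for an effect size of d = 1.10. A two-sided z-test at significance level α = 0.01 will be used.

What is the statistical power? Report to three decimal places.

Noncentrality parameter: λ = d / √(1/n₁ + 1/n₂) = 1.10 / √(1/14 + 1/7) = 2.3763
Critical value for a two-sided test at α = 0.01: z_{α/2} = 2.576.
Power = Φ(λ − 2.576) + Φ(−λ − 2.576) = Φ(-0.200) + Φ(-4.952) = 0.4209 + 0.0000 = 0.4209.

Power ≈ 0.421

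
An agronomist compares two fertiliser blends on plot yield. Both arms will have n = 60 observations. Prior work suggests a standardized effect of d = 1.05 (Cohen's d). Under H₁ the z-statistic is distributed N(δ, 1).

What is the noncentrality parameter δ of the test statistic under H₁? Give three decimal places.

The noncentrality parameter scales effect size by the design's sample-size factor: δ = d·√(n/2) = 1.05 × √(60/2) = 5.7511

δ ≈ 5.751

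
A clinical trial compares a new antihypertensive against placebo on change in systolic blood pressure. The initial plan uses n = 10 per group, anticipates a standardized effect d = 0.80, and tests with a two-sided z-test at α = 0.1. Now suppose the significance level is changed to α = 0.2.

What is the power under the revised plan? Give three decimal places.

Power ≈ 0.695

δ = d·√(n/2) = 0.80 × √(10/2) = 1.7889 (unchanged). New critical value: z_{0.1} = 1.282.
Revised power = Φ(δ − 1.282) + Φ(−δ − 1.282) = Φ(0.507) + Φ(-3.070) = 0.6940 + 0.0011 = 0.6951.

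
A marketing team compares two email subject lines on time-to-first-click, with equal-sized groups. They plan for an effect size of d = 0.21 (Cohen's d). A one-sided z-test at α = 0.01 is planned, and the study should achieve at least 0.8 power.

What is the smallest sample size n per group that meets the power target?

n = 456 per group

Set Φ(δ − 2.326) = 0.8; then δ − 2.326 = Φ⁻¹(0.8) = 0.842, giving δ = 3.168.
δ = d·√(n/2) ⇒ n = 2(δ/d)² = 2 × (3.168 / 0.21)² = 455.15.
Round up to the next whole unit.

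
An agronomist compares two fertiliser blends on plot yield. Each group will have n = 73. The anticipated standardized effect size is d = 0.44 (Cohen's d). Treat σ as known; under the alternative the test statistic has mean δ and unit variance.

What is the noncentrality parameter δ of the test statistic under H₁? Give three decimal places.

The noncentrality parameter scales effect size by the design's sample-size factor: δ = d·√(n/2) = 0.44 × √(73/2) = 2.6583

δ ≈ 2.658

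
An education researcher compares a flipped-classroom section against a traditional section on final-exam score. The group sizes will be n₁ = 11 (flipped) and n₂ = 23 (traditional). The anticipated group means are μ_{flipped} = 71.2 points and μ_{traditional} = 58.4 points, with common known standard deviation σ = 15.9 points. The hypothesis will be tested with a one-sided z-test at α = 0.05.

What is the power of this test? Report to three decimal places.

Power ≈ 0.709

Standardized effect: d = |μ_{flipped} − μ_{traditional}| / σ = |71.2 − 58.4| / 15.9 = 0.8050
Noncentrality parameter: δ = d / √(1/n₁ + 1/n₂) = 0.8050 / √(1/11 + 1/23) = 2.1960
One-sided α = 0.05 → critical value z_{0.05} = 1.645.
Power = Φ(δ − 1.645) = Φ(0.551) = 0.7092.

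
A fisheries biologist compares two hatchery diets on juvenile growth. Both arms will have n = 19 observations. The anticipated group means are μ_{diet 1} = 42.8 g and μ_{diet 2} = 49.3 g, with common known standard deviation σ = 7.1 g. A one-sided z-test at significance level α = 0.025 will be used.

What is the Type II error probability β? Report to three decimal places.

β ≈ 0.194

Standardized effect: d = |μ_{diet 1} − μ_{diet 2}| / σ = |42.8 − 49.3| / 7.1 = 0.9155
Noncentrality parameter: δ = d·√(n/2) = 0.9155 × √(19/2) = 2.8217
Critical value for a one-sided test at α = 0.025: z_α = 1.960.
Power = P(Z > 1.960 − δ) = Φ(0.862) = 0.8056.
Type II error: β = 1 − power = 1 − 0.8056 = 0.1944.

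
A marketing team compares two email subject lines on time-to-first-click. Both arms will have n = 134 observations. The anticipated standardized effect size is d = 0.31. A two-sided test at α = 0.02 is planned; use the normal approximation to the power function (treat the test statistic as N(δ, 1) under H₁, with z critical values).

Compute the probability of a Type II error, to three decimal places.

β ≈ 0.416

Noncentrality parameter: δ = d·√(n/2) = 0.31 × √(134/2) = 2.5375
Critical value for a two-sided test at α = 0.02: z_{α/2} = 2.326.
Power = Φ(δ − 2.326) + Φ(−δ − 2.326) = Φ(0.211) + Φ(-4.864) = 0.5836 + 0.0000 = 0.5836.
Type II error: β = 1 − power = 1 − 0.5836 = 0.4164.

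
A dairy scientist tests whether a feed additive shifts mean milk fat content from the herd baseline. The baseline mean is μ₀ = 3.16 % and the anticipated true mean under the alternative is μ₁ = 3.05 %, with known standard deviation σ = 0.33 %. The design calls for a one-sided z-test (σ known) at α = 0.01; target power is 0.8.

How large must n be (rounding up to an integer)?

Standardized effect: d = |μ₁ − μ₀| / σ = |3.05 − 3.16| / 0.33 = 0.3333
Set Φ(δ − 2.326) = 0.8; then δ − 2.326 = Φ⁻¹(0.8) = 0.842, giving δ = 3.168.
δ = d·√n ⇒ n = (δ/d)² = (3.168 / 0.3333)² = 90.32.
Round up to the next whole unit.

n = 91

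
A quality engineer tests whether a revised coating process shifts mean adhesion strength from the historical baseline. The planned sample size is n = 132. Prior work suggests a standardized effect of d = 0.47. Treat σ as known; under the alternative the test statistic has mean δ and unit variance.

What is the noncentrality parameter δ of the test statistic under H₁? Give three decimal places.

The noncentrality parameter scales effect size by the design's sample-size factor: δ = d·√n = 0.47 × √132 = 5.3999

δ ≈ 5.400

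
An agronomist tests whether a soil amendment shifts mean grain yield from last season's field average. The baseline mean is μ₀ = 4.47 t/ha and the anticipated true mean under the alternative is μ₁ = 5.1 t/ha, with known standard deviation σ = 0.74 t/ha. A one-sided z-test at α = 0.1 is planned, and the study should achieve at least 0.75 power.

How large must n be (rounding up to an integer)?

n = 6

Standardized effect: d = |μ₁ − μ₀| / σ = |5.1 − 4.47| / 0.74 = 0.8514
For power 0.75 need Φ(δ − z_{0.1}) = 0.75, so δ = z_{0.1} + z_{0.25} = 1.282 + 0.674 = 1.956.
δ = d·√n ⇒ n = (δ/d)² = (1.956 / 0.8514)² = 5.28.
Rounding up, n = 6.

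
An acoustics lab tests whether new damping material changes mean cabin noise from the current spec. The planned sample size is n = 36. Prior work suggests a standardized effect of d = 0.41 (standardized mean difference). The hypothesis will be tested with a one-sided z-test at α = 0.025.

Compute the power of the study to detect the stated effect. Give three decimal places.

Noncentrality parameter: δ = d·√n = 0.41 × √36 = 2.4600
Critical value for a one-sided test at α = 0.025: z_α = 1.960.
Power = Φ(δ − 1.960) = Φ(0.500) = 0.6915.

Power ≈ 0.691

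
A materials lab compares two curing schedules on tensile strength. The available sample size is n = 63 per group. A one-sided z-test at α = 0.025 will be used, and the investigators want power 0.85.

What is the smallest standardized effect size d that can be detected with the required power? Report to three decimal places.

Required noncentrality: δ = z_{0.025} + z_{0.15} = 1.960 + 1.036 = 2.996.
δ = d·√(n/2) ⇒ d = δ/√(n/2) = 2.996/√(63/2) = 0.5339.

d ≈ 0.534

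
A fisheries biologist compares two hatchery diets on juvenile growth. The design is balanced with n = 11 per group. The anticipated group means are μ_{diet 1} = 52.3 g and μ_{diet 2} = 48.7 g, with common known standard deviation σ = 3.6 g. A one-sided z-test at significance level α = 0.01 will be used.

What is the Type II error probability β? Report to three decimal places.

Standardized effect: d = |μ_{diet 1} − μ_{diet 2}| / σ = |52.3 − 48.7| / 3.6 = 1.0000
Noncentrality parameter: δ = d·√(n/2) = 1.0000 × √(11/2) = 2.3452
One-sided α = 0.01 → critical value z_{0.01} = 2.326.
Power = Φ(δ − 2.326) = Φ(0.019) = 0.5075.
Type II error: β = 1 − power = 1 − 0.5075 = 0.4925.

β ≈ 0.492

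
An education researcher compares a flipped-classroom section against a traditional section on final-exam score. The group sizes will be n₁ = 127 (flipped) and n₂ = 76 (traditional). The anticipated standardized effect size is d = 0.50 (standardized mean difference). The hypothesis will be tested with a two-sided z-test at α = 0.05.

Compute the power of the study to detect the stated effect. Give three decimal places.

Noncentrality parameter: λ = d / √(1/n₁ + 1/n₂) = 0.50 / √(1/127 + 1/76) = 3.4477
Critical value for a two-sided test at α = 0.05: z_{α/2} = 1.960.
Power = Φ(λ − 1.960) + Φ(−λ − 1.960) = Φ(1.488) + Φ(-5.408) = 0.9316 + 0.0000 = 0.9316.

Power ≈ 0.932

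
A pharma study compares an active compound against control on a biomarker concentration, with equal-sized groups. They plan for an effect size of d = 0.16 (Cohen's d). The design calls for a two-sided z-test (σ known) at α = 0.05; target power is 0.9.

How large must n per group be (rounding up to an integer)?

n = 821 per group

Set Φ(δ − 1.960) = 0.9; then δ − 1.960 = Φ⁻¹(0.9) = 1.282, giving δ = 3.242.
(Ignoring the negligible lower-tail rejection probability gives the usual closed-form inversion.)
δ = d·√(n/2) ⇒ n = 2(δ/d)² = 2 × (3.242 / 0.16)² = 820.89.
Rounding up, n = 821 per group.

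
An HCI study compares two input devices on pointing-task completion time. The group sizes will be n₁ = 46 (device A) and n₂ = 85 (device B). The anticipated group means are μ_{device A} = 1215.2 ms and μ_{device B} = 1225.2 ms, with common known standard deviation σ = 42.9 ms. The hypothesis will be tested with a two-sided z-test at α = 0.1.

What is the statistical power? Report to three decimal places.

Standardized effect: d = |μ_{device A} − μ_{device B}| / σ = |1215.2 − 1225.2| / 42.9 = 0.2331
Noncentrality parameter: δ = d / √(1/n₁ + 1/n₂) = 0.2331 / √(1/46 + 1/85) = 1.2735
Critical value for a two-sided test at α = 0.1: z_{α/2} = 1.645.
Power = Φ(δ − 1.645) + Φ(−δ − 1.645) = Φ(-0.371) + Φ(-2.918) = 0.3552 + 0.0018 = 0.3569.

Power ≈ 0.357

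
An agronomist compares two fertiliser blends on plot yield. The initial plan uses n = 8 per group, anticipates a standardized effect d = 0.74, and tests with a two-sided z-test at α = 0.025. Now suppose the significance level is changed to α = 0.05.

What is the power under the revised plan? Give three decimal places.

δ = d·√(n/2) = 0.74 × √(8/2) = 1.4800 (unchanged). New critical value: z_{0.025} = 1.960.
Revised power = Φ(δ − 1.960) + Φ(−δ − 1.960) = Φ(-0.480) + Φ(-3.440) = 0.3156 + 0.0003 = 0.3159.

Power ≈ 0.316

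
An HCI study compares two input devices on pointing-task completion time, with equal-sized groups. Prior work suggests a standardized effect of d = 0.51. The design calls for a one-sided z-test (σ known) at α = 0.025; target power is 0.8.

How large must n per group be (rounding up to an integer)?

n = 61 per group

For power 0.8 need Φ(δ − z_{0.025}) = 0.8, so δ = z_{0.025} + z_{0.20} = 1.960 + 0.842 = 2.802.
δ = d·√(n/2) ⇒ n = 2(δ/d)² = 2 × (2.802 / 0.51)² = 60.35.
Rounding up, n = 61 per group.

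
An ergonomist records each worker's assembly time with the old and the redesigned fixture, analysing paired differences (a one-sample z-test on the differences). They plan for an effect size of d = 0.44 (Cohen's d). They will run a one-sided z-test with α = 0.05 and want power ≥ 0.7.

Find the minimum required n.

n = 25

For power 0.7 need Φ(δ − z_{0.05}) = 0.7, so δ = z_{0.05} + z_{0.30} = 1.645 + 0.524 = 2.169.
δ = d·√n ⇒ n = (δ/d)² = (2.169 / 0.44)² = 24.31.
Round up to the next whole unit.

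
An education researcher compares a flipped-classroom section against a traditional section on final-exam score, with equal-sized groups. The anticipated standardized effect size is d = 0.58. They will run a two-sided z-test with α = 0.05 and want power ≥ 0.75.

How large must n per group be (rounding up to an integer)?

For power 0.75 need Φ(δ − z_{0.025}) = 0.75, so δ = z_{0.025} + z_{0.25} = 1.960 + 0.674 = 2.634.
(The Φ(−δ − z_{α/2}) term is vanishingly small for δ > 0 and is dropped in the standard sample-size formula.)
δ = d·√(n/2) ⇒ n = 2(δ/d)² = 2 × (2.634 / 0.58)² = 41.26.
Rounding up, n = 42 per group.

n = 42 per group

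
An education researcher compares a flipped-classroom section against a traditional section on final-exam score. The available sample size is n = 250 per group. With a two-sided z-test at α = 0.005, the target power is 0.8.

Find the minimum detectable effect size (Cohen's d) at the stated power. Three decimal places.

d ≈ 0.326

Need Φ(δ − 2.807) = 0.8, so δ = 2.807 + 0.842 = 3.649.
(Lower-tail contribution to power is negligible for δ > 0.)
δ = d·√(n/2) ⇒ d = δ/√(n/2) = 3.649/√(250/2) = 0.3263.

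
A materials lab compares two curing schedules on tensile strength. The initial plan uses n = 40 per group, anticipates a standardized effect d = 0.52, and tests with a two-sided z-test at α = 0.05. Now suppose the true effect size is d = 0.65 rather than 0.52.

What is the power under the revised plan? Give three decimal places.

With d = 0.65: δ = d·√(n/2) = 0.65 × √(40/2) = 2.9069. Critical value z_{0.025} = 1.960.
Revised power = Φ(δ − 1.960) + Φ(−δ − 1.960) = Φ(0.947) + Φ(-4.867) = 0.8282 + 0.0000 = 0.8282.

Power ≈ 0.828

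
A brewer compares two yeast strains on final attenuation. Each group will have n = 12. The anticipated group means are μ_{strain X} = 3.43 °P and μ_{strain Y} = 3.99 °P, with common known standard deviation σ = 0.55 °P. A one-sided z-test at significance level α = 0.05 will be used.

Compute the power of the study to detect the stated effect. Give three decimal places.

Standardized effect: d = |μ_{strain X} − μ_{strain Y}| / σ = |3.43 − 3.99| / 0.55 = 1.0182
Noncentrality parameter: δ = d·√(n/2) = 1.0182 × √(12/2) = 2.4940
Critical value for a one-sided test at α = 0.05: z_α = 1.645.
Power = Φ(δ − 1.645) = Φ(0.849) = 0.8021.

Power ≈ 0.802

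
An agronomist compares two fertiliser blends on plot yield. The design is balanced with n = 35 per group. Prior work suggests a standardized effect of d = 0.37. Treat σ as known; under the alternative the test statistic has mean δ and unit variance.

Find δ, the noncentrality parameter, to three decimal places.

The noncentrality parameter scales effect size by the design's sample-size factor: δ = d·√(n/2) = 0.37 × √(35/2) = 1.5478

δ ≈ 1.548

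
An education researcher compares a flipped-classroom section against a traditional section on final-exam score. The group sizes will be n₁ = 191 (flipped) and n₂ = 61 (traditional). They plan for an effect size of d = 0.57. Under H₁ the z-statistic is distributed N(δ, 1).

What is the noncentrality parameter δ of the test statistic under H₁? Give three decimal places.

δ = d / √(1/n₁ + 1/n₂) = 0.57 / √(1/191 + 1/61) = 3.8758

δ ≈ 3.876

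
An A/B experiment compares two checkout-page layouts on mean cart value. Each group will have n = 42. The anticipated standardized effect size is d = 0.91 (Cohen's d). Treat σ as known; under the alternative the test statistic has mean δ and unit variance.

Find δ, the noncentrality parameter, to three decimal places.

δ ≈ 4.170

δ = d·√(n/2) = 0.91 × √(42/2) = 4.1701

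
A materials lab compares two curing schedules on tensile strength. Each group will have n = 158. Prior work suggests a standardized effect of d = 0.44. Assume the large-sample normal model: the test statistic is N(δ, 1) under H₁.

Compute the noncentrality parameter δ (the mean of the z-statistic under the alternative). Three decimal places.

δ ≈ 3.911

δ = d·√(n/2) = 0.44 × √(158/2) = 3.9108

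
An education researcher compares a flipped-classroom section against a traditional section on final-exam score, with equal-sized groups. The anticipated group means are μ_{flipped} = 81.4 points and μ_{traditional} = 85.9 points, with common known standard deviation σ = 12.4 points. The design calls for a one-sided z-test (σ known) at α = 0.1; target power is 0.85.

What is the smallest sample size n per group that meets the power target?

Standardized effect: d = |μ_{flipped} − μ_{traditional}| / σ = |81.4 − 85.9| / 12.4 = 0.3629
Set Φ(δ − 1.282) = 0.85; then δ − 1.282 = Φ⁻¹(0.85) = 1.036, giving δ = 2.318.
δ = d·√(n/2) ⇒ n = 2(δ/d)² = 2 × (2.318 / 0.3629)² = 81.60.
Round up to the next whole unit.

n = 82 per group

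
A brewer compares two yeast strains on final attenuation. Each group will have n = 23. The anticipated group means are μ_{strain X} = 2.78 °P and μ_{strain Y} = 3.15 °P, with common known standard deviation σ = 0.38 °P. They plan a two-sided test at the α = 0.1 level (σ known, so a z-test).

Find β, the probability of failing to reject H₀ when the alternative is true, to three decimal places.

Standardized effect: d = |μ_{strain X} − μ_{strain Y}| / σ = |2.78 − 3.15| / 0.38 = 0.9737
Noncentrality parameter: δ = d·√(n/2) = 0.9737 × √(23/2) = 3.3019
Critical value for a two-sided test at α = 0.1: z_{α/2} = 1.645.
Power = Φ(δ − 1.645) + Φ(−δ − 1.645) = Φ(1.657) + Φ(-4.947) = 0.9512 + 0.0000 = 0.9512.
Type II error: β = 1 − power = 1 − 0.9512 = 0.0488.

β ≈ 0.049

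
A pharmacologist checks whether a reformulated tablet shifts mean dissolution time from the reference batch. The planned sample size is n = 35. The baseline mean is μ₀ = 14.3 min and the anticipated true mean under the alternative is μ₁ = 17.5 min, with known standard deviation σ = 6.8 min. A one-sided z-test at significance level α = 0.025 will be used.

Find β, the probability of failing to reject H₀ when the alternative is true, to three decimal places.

β ≈ 0.205

Standardized effect: d = |μ₁ − μ₀| / σ = |17.5 − 14.3| / 6.8 = 0.4706
Noncentrality parameter: δ = d·√n = 0.4706 × √35 = 2.7840
Critical value for a one-sided test at α = 0.025: z_α = 1.960.
Power = Φ(δ − 1.960) = Φ(0.824) = 0.7951.
Type II error: β = 1 − power = 1 − 0.7951 = 0.2049.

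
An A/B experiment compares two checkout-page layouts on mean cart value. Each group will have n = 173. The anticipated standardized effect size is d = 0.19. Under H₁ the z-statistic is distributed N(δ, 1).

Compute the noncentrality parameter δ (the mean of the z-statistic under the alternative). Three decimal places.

The noncentrality parameter scales effect size by the design's sample-size factor: δ = d·√(n/2) = 0.19 × √(173/2) = 1.7671

δ ≈ 1.767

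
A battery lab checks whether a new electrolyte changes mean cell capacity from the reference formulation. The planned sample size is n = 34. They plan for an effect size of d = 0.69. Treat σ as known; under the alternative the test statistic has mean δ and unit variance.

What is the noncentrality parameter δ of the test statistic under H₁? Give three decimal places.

δ ≈ 4.023

δ = d·√n = 0.69 × √34 = 4.0234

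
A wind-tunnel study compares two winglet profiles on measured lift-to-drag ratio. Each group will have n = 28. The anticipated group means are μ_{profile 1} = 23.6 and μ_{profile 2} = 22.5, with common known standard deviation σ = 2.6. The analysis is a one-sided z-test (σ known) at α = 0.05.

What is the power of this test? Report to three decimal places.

Power ≈ 0.475

Standardized effect: d = |μ_{profile 1} − μ_{profile 2}| / σ = |23.6 − 22.5| / 2.6 = 0.4231
Noncentrality parameter: δ = d·√(n/2) = 0.4231 × √(28/2) = 1.5830
One-sided α = 0.05 → critical value z_{0.05} = 1.645.
Power = Φ(δ − 1.645) = Φ(-0.062) = 0.4753.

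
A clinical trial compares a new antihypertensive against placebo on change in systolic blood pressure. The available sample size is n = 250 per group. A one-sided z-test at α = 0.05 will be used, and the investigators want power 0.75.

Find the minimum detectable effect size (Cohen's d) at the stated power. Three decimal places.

Required noncentrality: δ = z_{0.05} + z_{0.25} = 1.645 + 0.674 = 2.319.
δ = d·√(n/2) ⇒ d = δ/√(n/2) = 2.319/√(250/2) = 0.2074.

d ≈ 0.207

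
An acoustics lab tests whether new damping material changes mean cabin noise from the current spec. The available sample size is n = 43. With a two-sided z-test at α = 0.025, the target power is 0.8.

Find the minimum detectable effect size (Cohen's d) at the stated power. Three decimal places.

Required noncentrality: δ = z_{0.0125} + z_{0.20} = 2.241 + 0.842 = 3.083.
(Lower-tail contribution to power is negligible for δ > 0.)
δ = d·√n ⇒ d = δ/√n = 3.083/√43 = 0.4702.

d ≈ 0.470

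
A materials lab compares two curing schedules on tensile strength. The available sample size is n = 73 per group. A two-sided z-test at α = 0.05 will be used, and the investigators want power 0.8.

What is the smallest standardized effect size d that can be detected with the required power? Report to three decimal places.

d ≈ 0.464

Need Φ(δ − 1.960) = 0.8, so δ = 1.960 + 0.842 = 2.802.
(The second rejection-region term Φ(−δ − z_{α/2}) is negligible and dropped.)
δ = d·√(n/2) ⇒ d = δ/√(n/2) = 2.802/√(73/2) = 0.4637.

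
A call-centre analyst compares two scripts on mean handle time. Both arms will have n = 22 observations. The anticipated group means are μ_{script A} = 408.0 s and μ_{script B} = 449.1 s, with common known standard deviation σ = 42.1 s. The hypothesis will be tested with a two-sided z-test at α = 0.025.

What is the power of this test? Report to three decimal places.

Power ≈ 0.840

Standardized effect: d = |μ_{script A} − μ_{script B}| / σ = |408.0 − 449.1| / 42.1 = 0.9762
Noncentrality parameter: δ = d·√(n/2) = 0.9762 × √(22/2) = 3.2378
Two-sided α = 0.025 → critical value z_{0.0125} = 2.241.
Power = Φ(δ − 2.241) + Φ(−δ − 2.241) = Φ(0.996) + Φ(-5.479) = 0.8405 + 0.0000 = 0.8405.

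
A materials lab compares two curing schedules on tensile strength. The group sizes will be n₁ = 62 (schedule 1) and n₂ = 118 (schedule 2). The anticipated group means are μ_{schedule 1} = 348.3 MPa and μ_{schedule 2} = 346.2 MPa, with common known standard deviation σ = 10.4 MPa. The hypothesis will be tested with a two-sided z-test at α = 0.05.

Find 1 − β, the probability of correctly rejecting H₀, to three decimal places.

Power ≈ 0.251

Standardized effect: d = |μ_{schedule 1} − μ_{schedule 2}| / σ = |348.3 − 346.2| / 10.4 = 0.2019
Noncentrality parameter: δ = d / √(1/n₁ + 1/n₂) = 0.2019 / √(1/62 + 1/118) = 1.2873
Two-sided α = 0.05 → critical value z_{0.025} = 1.960.
Power = Φ(δ − 1.960) + Φ(−δ − 1.960) = Φ(-0.673) + Φ(-3.247) = 0.2506 + 0.0006 = 0.2512.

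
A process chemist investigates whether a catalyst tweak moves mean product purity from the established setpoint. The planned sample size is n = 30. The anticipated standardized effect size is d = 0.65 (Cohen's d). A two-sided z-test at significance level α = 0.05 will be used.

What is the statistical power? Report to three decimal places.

Power ≈ 0.945

Noncentrality parameter: δ = d·√n = 0.65 × √30 = 3.5602
Two-sided α = 0.05 → critical value z_{0.025} = 1.960.
Power = Φ(δ − 1.960) + Φ(−δ − 1.960) = Φ(1.600) + Φ(-5.520) = 0.9452 + 0.0000 = 0.9452.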